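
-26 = -26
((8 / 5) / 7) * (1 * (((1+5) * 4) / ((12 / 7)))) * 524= 8384 / 5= 1676.80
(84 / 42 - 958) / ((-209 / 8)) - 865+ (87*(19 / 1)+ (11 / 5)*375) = 344765 / 209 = 1649.59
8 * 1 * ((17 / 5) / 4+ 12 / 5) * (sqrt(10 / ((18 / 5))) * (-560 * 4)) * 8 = -2329600 / 3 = -776533.33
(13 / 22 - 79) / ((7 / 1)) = -1725 / 154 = -11.20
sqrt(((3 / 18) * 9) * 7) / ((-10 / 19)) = -19 * sqrt(42) / 20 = -6.16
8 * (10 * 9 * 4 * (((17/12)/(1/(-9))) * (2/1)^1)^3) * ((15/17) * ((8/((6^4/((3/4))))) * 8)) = -1560600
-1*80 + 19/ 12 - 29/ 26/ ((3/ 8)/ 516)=-251657/ 156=-1613.19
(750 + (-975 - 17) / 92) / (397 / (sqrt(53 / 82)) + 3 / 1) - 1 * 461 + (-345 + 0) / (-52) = -7023020672617 / 15456459356 + 6749794 * sqrt(4346) / 297239603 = -452.88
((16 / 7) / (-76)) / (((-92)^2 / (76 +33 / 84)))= -93 / 342608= -0.00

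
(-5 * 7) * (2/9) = -70/9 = -7.78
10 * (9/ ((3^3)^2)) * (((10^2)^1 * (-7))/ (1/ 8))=-56000/ 81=-691.36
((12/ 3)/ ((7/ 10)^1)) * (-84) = -480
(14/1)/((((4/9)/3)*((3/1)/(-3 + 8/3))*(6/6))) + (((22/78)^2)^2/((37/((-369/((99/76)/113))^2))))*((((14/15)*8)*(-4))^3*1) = -2697746848813323504071/577781889750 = -4669144008.62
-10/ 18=-5/ 9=-0.56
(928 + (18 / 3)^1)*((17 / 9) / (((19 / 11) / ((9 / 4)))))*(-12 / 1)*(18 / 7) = -70913.77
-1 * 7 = -7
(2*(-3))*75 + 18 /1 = -432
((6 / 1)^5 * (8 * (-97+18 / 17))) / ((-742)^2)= -3623616 / 334271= -10.84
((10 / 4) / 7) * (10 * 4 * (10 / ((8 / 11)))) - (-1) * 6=1417 / 7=202.43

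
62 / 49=1.27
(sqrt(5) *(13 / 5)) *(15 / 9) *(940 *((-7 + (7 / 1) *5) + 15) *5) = 2627300 *sqrt(5) / 3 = 1958273.80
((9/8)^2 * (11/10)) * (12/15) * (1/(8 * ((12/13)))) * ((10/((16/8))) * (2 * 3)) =11583/2560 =4.52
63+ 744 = 807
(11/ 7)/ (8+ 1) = 11/ 63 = 0.17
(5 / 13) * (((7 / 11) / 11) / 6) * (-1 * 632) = -11060 / 4719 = -2.34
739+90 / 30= 742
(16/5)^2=256/25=10.24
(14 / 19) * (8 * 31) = 3472 / 19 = 182.74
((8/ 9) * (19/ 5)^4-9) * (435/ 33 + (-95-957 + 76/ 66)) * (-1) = 182987.77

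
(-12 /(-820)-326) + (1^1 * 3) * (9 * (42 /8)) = -151073 /820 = -184.24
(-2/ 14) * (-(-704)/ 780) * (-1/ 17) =176/ 23205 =0.01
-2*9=-18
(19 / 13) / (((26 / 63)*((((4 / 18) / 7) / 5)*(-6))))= -125685 / 1352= -92.96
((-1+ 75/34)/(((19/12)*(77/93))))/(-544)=-11439/6764912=-0.00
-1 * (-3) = 3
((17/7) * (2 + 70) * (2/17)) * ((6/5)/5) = 864/175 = 4.94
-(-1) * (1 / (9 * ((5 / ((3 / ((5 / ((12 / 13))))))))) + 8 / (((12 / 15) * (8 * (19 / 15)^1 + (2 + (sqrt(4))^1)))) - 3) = -78551 / 34450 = -2.28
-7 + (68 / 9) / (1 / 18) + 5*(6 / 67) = 8673 / 67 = 129.45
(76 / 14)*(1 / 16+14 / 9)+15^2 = 117827 / 504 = 233.78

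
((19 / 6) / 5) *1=19 / 30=0.63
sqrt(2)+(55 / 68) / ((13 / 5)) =275 / 884+sqrt(2) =1.73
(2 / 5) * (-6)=-12 / 5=-2.40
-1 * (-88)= 88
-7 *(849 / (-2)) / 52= 5943 / 104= 57.14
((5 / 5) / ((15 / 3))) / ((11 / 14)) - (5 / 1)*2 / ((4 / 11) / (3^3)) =-81647 / 110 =-742.25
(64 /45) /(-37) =-64 /1665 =-0.04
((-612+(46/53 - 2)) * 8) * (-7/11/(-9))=-606592/1749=-346.82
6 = 6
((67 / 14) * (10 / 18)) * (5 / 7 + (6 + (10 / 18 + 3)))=216745 / 7938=27.30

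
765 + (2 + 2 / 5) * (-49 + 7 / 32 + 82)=33789 / 40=844.72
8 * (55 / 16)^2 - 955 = -27535 / 32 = -860.47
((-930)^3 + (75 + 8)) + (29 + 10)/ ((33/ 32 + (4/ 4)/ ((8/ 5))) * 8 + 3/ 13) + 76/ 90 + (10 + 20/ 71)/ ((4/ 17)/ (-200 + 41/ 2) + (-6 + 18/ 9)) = -1466432528360171683/ 1823111730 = -804356915.83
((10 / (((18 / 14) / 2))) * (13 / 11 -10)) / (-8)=3395 / 198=17.15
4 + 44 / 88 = 9 / 2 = 4.50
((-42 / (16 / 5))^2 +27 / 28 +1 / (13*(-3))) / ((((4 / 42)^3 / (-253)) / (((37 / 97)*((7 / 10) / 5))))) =-3498002219943 / 1291264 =-2708975.25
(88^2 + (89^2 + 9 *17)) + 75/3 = 15843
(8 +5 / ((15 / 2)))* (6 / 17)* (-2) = -104 / 17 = -6.12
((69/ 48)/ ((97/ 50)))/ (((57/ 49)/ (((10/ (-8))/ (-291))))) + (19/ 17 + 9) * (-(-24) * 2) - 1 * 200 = 250018643963/ 875262816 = 285.65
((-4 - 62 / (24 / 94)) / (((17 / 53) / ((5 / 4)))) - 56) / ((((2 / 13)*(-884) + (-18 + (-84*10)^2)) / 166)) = -34470979 / 143910984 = -0.24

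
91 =91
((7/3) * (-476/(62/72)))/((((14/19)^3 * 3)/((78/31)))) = -2704.04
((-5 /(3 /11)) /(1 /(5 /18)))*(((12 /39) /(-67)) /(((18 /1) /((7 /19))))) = 1925 /4021407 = 0.00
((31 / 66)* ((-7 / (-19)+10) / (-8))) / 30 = -6107 / 300960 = -0.02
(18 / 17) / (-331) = -18 / 5627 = -0.00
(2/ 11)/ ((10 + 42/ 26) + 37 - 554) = -13/ 36135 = -0.00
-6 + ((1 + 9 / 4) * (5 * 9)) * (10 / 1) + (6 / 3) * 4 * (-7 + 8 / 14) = 19671 / 14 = 1405.07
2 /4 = 1 /2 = 0.50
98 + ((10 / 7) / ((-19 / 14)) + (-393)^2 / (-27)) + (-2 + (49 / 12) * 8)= -318785 / 57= -5592.72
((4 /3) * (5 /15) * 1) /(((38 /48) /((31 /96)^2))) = 961 /16416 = 0.06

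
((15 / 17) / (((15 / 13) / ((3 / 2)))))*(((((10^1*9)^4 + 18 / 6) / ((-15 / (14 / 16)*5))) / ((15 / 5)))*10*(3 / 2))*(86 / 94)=-256731941739 / 63920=-4016457.16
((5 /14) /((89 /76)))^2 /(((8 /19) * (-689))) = -171475 /534841762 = -0.00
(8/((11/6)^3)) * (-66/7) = -10368/847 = -12.24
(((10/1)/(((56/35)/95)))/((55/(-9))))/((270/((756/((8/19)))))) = -113715/176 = -646.11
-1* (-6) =6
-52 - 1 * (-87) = 35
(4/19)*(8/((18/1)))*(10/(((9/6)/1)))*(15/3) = 1600/513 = 3.12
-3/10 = -0.30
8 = 8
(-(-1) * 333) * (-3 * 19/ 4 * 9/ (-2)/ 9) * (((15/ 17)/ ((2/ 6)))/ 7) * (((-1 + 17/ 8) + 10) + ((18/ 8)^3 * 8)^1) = 349345305/ 3808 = 91739.84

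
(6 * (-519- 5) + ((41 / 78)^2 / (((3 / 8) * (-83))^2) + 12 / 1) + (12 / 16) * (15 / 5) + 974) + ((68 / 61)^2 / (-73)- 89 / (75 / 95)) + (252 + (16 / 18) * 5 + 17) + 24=-1009809181354398619 / 512318966395860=-1971.06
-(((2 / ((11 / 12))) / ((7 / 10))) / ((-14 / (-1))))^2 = -14400 / 290521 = -0.05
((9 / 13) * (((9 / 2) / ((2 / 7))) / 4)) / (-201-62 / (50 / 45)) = -945 / 89024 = -0.01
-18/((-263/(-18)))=-324/263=-1.23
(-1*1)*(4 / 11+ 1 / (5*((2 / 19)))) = -249 / 110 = -2.26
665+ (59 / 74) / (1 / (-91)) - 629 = -2705 / 74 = -36.55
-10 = -10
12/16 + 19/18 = 65/36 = 1.81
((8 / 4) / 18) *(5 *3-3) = 4 / 3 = 1.33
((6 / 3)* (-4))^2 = 64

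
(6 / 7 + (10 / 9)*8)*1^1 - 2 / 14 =605 / 63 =9.60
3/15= 1/5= 0.20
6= 6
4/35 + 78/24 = 471/140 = 3.36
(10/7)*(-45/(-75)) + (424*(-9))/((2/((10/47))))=-133278/329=-405.10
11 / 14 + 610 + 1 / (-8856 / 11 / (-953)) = 37937209 / 61992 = 611.97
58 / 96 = 29 / 48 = 0.60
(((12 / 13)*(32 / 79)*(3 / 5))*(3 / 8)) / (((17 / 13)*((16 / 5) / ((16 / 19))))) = 432 / 25517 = 0.02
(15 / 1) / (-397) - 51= -20262 / 397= -51.04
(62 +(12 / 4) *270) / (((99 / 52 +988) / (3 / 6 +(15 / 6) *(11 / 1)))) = 1269632 / 51475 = 24.67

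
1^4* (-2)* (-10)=20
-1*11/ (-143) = 1/ 13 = 0.08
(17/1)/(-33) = -17/33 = -0.52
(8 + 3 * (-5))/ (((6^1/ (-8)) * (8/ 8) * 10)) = 14/ 15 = 0.93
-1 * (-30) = 30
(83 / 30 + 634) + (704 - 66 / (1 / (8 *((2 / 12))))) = 1252.77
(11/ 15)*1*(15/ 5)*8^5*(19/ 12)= 1712128/ 15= 114141.87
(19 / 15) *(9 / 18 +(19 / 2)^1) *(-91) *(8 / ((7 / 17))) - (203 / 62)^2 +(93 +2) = -22310.39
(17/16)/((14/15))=1.14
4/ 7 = 0.57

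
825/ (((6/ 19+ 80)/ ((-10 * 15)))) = -1175625/ 763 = -1540.79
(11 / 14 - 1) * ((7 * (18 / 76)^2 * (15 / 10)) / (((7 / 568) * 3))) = -17253 / 5054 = -3.41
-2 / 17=-0.12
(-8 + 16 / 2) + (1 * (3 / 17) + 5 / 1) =88 / 17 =5.18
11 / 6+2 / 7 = 89 / 42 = 2.12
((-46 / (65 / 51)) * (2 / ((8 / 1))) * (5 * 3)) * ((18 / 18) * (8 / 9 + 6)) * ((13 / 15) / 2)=-12121 / 30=-404.03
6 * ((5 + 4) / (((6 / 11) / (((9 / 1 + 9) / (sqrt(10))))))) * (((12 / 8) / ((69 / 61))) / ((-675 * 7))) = -2013 * sqrt(10) / 40250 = -0.16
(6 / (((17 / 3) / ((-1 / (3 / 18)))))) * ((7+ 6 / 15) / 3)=-1332 / 85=-15.67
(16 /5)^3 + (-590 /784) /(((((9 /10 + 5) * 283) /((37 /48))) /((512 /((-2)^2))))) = 170166446 /5200125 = 32.72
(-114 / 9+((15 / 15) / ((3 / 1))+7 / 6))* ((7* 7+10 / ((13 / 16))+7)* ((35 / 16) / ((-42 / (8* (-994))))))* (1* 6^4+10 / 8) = -409818904.29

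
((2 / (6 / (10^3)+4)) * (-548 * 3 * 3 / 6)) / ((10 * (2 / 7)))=-287700 / 2003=-143.63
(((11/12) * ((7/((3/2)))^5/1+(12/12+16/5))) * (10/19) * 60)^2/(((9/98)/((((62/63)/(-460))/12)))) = -7998864.29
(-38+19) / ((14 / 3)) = -57 / 14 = -4.07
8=8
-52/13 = -4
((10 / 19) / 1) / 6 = 0.09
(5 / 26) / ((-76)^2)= 5 / 150176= 0.00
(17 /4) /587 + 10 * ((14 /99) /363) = 939649 /84380076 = 0.01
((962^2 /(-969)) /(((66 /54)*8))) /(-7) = 694083 /49742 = 13.95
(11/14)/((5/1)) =0.16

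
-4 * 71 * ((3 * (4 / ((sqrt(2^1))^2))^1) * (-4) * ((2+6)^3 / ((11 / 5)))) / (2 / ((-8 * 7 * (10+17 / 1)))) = -13191413760 / 11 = -1199219432.73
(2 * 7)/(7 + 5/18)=252/131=1.92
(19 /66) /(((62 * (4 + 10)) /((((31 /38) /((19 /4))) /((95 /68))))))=17 /416955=0.00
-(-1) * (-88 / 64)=-1.38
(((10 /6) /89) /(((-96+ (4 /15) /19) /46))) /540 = -2185 /131472936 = -0.00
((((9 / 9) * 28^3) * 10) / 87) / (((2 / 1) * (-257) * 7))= -15680 / 22359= -0.70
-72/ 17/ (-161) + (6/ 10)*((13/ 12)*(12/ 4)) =108183/ 54740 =1.98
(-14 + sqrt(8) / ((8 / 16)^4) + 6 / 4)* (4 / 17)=-50 / 17 + 128* sqrt(2) / 17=7.71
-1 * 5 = -5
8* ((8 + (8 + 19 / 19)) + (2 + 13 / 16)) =317 / 2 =158.50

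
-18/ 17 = -1.06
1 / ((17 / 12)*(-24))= -1 / 34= -0.03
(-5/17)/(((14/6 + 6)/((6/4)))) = -9/170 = -0.05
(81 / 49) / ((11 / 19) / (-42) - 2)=-9234 / 11249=-0.82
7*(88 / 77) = 8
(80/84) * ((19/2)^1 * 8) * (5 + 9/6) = 9880/21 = 470.48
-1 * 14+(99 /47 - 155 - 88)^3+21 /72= -34832217155719 /2491752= -13979006.40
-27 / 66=-9 / 22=-0.41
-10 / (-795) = 2 / 159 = 0.01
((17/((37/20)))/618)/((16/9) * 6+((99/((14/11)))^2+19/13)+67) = 86632/35713471705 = 0.00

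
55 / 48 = 1.15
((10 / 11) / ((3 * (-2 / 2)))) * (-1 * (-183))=-610 / 11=-55.45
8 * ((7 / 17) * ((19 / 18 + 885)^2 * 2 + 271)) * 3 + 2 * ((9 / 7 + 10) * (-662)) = 15504896.68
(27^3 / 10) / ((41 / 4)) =39366 / 205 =192.03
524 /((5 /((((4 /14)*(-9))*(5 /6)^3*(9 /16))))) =-9825 /112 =-87.72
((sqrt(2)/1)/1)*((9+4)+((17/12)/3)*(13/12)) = 5837*sqrt(2)/432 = 19.11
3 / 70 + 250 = 17503 / 70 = 250.04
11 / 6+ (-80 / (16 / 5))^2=3761 / 6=626.83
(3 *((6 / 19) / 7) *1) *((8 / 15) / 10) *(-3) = -72 / 3325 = -0.02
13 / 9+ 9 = 10.44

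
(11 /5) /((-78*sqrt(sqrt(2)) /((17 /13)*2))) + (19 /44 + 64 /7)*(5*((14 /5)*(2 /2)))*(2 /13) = 2949 /143 - 187*2^(3 /4) /5070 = 20.56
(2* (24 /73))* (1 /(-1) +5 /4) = 0.16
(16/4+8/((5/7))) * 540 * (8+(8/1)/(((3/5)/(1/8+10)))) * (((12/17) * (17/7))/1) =14084928/7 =2012132.57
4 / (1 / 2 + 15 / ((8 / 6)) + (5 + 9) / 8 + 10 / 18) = 72 / 253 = 0.28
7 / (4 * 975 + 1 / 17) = 119 / 66301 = 0.00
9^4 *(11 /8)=72171 /8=9021.38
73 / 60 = 1.22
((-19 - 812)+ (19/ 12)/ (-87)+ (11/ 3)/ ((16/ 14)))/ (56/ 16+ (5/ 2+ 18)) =-1728467/ 50112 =-34.49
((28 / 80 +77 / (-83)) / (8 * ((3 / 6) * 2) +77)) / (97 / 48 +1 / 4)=-11508 / 3844975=-0.00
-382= -382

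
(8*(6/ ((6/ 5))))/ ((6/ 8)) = 160/ 3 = 53.33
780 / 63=260 / 21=12.38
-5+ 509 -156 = 348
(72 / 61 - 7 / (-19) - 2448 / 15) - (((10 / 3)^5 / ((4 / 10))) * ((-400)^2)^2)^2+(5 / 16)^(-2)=-693661196633304543684059200.00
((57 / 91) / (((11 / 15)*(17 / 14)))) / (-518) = -855 / 629629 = -0.00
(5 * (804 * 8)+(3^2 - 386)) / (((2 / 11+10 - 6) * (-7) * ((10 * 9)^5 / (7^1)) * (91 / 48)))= -0.00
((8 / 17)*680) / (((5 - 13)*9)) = -40 / 9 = -4.44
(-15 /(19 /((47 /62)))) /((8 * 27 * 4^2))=-235 /1357056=-0.00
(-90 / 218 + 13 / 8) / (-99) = -1057 / 86328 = -0.01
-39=-39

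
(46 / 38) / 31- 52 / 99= -0.49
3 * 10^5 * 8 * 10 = 24000000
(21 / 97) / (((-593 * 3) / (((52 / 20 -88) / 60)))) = 2989 / 17256300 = 0.00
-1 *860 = -860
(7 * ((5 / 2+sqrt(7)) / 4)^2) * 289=10115 * sqrt(7) / 16+107219 / 64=3347.91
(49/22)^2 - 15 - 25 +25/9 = -140531/4356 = -32.26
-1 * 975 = -975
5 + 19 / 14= 89 / 14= 6.36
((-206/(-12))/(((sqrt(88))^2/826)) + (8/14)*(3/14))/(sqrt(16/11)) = 2085995*sqrt(11)/51744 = 133.71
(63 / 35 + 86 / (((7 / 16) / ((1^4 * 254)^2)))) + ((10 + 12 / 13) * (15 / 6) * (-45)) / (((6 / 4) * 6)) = 5770249734 / 455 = 12681867.55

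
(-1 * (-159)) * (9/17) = 1431/17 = 84.18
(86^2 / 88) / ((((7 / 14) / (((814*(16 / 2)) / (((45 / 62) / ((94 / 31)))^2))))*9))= 38687825152 / 18225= 2122788.76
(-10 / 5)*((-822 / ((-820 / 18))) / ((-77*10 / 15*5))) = 11097 / 78925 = 0.14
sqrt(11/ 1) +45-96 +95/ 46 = -2251/ 46 +sqrt(11) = -45.62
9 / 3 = 3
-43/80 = -0.54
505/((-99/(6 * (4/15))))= -808/99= -8.16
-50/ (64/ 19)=-475/ 32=-14.84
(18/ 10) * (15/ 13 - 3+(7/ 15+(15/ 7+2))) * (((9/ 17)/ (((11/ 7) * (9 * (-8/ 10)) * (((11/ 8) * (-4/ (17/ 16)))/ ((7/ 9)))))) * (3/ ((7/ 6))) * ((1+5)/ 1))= 8487/ 15730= 0.54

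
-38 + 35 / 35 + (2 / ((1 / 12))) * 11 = 227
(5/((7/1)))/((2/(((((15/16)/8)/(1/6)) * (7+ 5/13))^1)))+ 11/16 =3701/1456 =2.54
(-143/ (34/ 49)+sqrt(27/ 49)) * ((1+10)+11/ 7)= -44044/ 17+264 * sqrt(3)/ 49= -2581.49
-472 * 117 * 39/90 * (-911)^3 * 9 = 814174699726908/5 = 162834939945381.60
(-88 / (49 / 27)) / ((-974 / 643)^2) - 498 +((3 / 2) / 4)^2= -386006553687 / 743761984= -518.99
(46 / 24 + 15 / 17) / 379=571 / 77316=0.01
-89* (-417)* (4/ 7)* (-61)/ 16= -2263893/ 28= -80853.32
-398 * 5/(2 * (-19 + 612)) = -1.68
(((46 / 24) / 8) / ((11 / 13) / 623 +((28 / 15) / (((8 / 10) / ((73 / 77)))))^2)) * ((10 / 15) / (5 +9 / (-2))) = 22539517 / 345372400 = 0.07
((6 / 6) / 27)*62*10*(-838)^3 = -364857892640 / 27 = -13513255282.96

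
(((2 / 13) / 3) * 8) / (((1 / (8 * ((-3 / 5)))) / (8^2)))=-126.03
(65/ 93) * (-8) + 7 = 131/ 93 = 1.41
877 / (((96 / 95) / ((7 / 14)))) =83315 / 192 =433.93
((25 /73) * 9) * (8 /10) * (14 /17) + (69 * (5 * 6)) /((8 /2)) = 1289475 /2482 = 519.53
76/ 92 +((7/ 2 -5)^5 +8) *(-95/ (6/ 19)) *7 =-3774217/ 4416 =-854.67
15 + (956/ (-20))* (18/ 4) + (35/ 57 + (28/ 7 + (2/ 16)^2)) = -3565379/ 18240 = -195.47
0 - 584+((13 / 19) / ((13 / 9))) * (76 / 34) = -9910 / 17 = -582.94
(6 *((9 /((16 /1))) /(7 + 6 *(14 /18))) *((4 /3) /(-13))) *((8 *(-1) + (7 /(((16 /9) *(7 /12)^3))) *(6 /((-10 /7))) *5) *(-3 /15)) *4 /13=-160488 /207025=-0.78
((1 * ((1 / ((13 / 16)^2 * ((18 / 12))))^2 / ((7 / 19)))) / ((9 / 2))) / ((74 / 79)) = 393478144 / 599181219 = 0.66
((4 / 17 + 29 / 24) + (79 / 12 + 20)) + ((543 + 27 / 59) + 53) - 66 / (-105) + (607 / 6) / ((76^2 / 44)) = 7931766186 / 12672905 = 625.88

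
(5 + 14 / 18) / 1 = 52 / 9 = 5.78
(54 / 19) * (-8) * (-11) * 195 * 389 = 360462960 / 19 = 18971734.74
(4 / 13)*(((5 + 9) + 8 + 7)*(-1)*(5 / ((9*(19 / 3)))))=-580 / 741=-0.78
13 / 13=1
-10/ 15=-2/ 3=-0.67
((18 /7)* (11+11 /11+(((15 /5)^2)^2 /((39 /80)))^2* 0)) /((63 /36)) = 864 /49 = 17.63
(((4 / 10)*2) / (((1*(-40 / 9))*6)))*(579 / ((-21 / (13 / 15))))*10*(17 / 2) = 42653 / 700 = 60.93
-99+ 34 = -65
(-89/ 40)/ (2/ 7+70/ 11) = -6853/ 20480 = -0.33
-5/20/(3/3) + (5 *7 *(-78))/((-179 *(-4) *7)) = -569/716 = -0.79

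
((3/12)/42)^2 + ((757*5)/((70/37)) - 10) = 56183905/28224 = 1990.64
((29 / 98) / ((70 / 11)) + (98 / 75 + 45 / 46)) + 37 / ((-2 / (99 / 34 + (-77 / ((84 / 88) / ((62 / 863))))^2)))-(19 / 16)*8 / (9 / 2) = -674.98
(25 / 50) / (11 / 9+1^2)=9 / 40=0.22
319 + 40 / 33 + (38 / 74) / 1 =391606 / 1221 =320.73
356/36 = 9.89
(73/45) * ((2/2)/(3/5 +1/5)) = 73/36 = 2.03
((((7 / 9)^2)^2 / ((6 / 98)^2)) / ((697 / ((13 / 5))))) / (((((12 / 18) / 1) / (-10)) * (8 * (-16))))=0.04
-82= -82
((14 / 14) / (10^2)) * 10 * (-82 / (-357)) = 41 / 1785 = 0.02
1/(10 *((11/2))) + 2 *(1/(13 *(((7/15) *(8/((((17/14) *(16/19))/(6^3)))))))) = 440383/23963940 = 0.02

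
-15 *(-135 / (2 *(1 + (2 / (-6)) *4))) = -3037.50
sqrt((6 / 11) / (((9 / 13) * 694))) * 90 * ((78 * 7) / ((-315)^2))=52 * sqrt(148863) / 1202355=0.02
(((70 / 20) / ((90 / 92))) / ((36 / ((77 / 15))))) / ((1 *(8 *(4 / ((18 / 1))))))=12397 / 43200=0.29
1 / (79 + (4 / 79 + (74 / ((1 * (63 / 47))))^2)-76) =0.00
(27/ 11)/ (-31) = -27/ 341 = -0.08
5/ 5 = 1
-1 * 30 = -30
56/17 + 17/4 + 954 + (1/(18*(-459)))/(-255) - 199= 3213071147/4213620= 762.54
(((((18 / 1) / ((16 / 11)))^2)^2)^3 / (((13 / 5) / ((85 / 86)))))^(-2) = 5902599203734358424083759104 / 141913114183303924943513707740807225071217038091680625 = 0.00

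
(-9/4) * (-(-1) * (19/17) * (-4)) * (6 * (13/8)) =6669/68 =98.07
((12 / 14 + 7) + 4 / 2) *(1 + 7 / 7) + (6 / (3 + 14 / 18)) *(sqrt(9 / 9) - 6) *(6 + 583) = -554259 / 119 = -4657.64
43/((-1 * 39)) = -43/39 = -1.10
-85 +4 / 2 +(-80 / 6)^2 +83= 177.78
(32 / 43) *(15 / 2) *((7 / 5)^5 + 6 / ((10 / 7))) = 1436736 / 26875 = 53.46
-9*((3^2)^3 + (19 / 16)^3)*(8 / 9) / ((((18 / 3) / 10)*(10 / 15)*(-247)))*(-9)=-134677935 / 252928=-532.48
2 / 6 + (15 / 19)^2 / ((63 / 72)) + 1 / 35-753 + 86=-25241917 / 37905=-665.93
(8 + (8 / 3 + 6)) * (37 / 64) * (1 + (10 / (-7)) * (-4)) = 43475 / 672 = 64.69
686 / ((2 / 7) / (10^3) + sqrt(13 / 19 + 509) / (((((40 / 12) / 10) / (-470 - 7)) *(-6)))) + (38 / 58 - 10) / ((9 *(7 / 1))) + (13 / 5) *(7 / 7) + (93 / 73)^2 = 12025408500000 *sqrt(5111) / 6747884435249981 + 1338489429165800669083919 / 328489814680009703822115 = 4.20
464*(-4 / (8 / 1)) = -232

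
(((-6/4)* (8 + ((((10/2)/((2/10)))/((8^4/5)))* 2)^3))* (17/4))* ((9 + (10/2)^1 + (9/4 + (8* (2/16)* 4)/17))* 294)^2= -5598340849450040021127/4672924418048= -1198037962.66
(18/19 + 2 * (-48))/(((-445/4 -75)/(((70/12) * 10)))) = 29.77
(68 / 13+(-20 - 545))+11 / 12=-87181 / 156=-558.85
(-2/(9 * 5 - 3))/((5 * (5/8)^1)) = -8/525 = -0.02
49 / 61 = 0.80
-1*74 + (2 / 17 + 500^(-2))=-73.88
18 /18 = 1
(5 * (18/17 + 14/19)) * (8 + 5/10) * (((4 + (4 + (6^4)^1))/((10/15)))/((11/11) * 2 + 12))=1418100/133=10662.41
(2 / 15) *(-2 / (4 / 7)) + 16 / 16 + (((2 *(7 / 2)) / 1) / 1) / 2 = 121 / 30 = 4.03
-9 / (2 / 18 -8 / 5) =405 / 67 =6.04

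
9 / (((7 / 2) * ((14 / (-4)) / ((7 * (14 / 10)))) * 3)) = -12 / 5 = -2.40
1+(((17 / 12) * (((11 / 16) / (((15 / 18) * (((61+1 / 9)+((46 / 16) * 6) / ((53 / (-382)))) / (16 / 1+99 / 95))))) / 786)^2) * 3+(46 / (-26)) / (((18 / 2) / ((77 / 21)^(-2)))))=5588492634792844333027709 / 5671416696184110894880000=0.99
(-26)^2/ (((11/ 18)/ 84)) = 1022112/ 11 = 92919.27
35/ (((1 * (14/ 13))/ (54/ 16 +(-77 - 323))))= -206245/ 16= -12890.31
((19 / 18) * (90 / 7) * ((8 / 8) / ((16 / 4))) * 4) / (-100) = -19 / 140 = -0.14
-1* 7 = -7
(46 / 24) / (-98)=-23 / 1176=-0.02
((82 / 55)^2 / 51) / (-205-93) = -0.00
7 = 7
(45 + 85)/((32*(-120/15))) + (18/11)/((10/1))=-2423/7040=-0.34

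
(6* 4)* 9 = 216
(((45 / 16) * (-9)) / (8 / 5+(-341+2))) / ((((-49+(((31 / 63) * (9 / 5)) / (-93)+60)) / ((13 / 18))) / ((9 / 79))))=394875 / 703072192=0.00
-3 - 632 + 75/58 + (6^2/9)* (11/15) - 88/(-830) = -45540503/72210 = -630.67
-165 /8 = -20.62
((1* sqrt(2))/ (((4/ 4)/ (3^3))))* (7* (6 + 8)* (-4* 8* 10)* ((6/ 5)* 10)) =-10160640* sqrt(2) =-14369314.89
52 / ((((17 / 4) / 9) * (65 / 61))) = 8784 / 85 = 103.34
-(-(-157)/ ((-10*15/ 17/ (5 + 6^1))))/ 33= 2669/ 450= 5.93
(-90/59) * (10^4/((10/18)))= -1620000/59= -27457.63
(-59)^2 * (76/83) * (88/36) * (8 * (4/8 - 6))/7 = -256090208/5229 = -48974.99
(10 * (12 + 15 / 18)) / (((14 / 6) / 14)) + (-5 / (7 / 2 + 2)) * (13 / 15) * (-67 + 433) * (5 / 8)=12975 / 22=589.77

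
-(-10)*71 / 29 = 710 / 29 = 24.48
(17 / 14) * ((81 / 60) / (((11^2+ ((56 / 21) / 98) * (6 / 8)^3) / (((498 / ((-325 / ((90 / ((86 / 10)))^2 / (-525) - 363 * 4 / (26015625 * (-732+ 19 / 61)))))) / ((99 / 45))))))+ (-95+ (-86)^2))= 1434619568863735202354243693 / 161820455739753636718750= 8865.50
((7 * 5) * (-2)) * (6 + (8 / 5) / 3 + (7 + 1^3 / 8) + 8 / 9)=-36659 / 36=-1018.31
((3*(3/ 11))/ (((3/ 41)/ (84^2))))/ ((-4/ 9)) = -1952748/ 11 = -177522.55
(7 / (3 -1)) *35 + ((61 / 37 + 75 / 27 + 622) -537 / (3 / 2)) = 260357 / 666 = 390.93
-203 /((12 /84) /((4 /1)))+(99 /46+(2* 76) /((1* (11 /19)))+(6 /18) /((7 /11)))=-57579941 /10626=-5418.78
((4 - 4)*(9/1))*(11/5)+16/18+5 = 53/9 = 5.89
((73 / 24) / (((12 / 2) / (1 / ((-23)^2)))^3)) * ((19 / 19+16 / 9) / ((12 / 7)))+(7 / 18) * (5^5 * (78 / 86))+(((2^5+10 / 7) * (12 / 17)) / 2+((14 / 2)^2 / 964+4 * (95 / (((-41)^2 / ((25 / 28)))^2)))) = 2252357194753942952031447562589 / 2021723181798551107926481152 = 1114.08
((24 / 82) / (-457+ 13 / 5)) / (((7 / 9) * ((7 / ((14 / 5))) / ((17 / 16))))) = -459 / 1304128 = -0.00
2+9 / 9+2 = 5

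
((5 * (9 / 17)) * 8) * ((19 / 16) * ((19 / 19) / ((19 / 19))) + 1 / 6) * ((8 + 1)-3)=2925 / 17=172.06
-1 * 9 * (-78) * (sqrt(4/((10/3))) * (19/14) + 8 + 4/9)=6669 * sqrt(30)/35 + 5928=6971.65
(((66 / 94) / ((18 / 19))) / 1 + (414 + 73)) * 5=2438.71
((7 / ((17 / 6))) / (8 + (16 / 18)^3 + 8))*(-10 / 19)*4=-76545 / 245803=-0.31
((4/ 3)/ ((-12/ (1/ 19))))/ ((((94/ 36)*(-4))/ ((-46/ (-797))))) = 23/ 711721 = 0.00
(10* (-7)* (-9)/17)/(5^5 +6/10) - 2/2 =-131263/132838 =-0.99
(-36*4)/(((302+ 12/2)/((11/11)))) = -36/77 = -0.47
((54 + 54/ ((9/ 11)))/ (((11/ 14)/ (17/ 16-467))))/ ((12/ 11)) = -260925/ 4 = -65231.25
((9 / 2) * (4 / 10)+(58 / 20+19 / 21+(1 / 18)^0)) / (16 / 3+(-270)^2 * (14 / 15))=73 / 752080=0.00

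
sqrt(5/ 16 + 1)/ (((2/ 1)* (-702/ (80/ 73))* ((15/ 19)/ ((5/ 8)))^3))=-34295* sqrt(21)/ 354212352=-0.00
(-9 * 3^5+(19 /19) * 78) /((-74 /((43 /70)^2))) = 105393 /9800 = 10.75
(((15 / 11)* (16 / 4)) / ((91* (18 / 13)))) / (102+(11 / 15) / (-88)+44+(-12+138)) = 400 / 2513203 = 0.00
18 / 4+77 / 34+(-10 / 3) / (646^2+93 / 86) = 12381783185 / 1830352719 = 6.76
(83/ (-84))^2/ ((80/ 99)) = 75779/ 62720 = 1.21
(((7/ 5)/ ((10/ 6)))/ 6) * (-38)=-133/ 25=-5.32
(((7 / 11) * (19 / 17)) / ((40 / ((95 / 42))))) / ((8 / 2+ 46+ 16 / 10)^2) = 0.00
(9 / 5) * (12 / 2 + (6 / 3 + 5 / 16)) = 1197 / 80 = 14.96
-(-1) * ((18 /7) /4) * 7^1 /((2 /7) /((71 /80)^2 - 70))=-27906417 /25600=-1090.09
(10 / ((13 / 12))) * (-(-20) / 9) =800 / 39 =20.51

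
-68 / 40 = -17 / 10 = -1.70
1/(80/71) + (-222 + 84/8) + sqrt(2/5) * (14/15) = -16849/80 + 14 * sqrt(10)/75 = -210.02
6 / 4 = 3 / 2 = 1.50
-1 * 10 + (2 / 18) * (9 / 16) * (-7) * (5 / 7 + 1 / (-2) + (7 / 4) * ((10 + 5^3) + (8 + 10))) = -8143 / 64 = -127.23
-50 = -50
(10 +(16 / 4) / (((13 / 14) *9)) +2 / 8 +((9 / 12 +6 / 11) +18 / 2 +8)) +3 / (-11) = 28.75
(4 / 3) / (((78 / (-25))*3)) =-50 / 351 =-0.14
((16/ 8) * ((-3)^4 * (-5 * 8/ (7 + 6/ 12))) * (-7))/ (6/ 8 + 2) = 24192/ 11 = 2199.27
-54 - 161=-215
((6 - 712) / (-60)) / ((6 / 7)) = 2471 / 180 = 13.73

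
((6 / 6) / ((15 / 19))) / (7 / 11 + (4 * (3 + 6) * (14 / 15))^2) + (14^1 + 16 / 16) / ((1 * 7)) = 285430 / 133131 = 2.14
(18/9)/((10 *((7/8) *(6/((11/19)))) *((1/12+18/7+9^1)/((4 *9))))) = 576/8455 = 0.07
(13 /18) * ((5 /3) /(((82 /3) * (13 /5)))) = 25 /1476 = 0.02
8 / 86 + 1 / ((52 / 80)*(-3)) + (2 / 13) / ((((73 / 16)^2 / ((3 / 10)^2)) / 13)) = -91858496 / 223418325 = -0.41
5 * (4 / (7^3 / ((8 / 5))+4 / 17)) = 2720 / 29187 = 0.09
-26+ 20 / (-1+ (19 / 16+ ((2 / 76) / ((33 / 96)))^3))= 2207593682 / 27453523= 80.41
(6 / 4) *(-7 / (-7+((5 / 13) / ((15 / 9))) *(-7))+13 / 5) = 819 / 160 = 5.12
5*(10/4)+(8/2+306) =645/2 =322.50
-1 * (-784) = 784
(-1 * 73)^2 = 5329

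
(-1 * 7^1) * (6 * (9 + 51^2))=-109620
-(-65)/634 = 65/634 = 0.10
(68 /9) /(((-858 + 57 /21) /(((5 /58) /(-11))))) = 0.00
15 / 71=0.21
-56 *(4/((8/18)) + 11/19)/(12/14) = -35672/57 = -625.82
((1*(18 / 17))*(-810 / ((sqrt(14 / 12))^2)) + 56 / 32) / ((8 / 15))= -5236305 / 3808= -1375.08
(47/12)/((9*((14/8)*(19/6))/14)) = 188/171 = 1.10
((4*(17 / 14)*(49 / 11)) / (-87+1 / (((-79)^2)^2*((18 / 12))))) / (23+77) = -13905178917 / 5591284126450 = -0.00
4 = 4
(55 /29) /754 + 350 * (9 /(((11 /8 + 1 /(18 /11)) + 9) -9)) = 381478205 /240526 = 1586.02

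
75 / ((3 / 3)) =75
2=2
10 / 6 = 5 / 3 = 1.67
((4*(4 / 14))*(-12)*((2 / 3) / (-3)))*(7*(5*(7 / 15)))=448 / 9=49.78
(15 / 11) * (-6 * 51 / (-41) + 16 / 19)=97050 / 8569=11.33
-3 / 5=-0.60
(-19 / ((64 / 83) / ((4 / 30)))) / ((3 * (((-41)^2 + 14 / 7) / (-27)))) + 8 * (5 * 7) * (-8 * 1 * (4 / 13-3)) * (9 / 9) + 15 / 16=7038298451 / 1166880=6031.72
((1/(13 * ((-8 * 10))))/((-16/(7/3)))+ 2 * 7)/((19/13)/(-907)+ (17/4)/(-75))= -3169452545/13193408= -240.23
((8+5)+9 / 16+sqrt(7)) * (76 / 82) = 38 * sqrt(7) / 41+4123 / 328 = 15.02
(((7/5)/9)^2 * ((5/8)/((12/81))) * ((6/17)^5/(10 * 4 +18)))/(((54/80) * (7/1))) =84/41175853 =0.00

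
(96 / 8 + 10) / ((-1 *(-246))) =11 / 123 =0.09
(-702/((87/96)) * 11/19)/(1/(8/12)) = -164736/551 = -298.98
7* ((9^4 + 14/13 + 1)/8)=74655/13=5742.69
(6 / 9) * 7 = 14 / 3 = 4.67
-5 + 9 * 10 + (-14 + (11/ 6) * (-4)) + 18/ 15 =973/ 15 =64.87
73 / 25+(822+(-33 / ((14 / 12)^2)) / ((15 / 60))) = 727.94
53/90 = 0.59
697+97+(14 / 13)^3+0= 1747162 / 2197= 795.25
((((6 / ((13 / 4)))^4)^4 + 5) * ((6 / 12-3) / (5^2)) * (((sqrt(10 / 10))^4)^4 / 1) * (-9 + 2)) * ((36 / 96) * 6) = 763553818061434414865403 / 26616664367327193640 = 28687.06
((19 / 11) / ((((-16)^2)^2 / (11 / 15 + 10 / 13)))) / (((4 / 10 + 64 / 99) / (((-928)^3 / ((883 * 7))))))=-407320689 / 83245708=-4.89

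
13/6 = 2.17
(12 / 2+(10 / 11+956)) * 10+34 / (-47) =9628.37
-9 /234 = -1 /26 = -0.04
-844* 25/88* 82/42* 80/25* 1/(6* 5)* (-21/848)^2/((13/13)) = -60557/1977536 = -0.03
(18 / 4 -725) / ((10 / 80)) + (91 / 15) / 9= -5763.33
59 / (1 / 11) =649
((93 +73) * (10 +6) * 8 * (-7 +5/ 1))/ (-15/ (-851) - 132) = 36164096/ 112317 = 321.98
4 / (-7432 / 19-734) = -38 / 10689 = -0.00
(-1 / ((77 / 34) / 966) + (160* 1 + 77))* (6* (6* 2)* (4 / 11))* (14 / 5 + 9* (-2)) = 9127296 / 121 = 75432.20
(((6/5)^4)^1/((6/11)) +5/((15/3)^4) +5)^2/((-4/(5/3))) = -7579009/234375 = -32.34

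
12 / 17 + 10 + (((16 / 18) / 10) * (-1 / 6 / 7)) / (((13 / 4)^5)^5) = 1213631958456943760110030087149854 / 113361226888835409739783833168045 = 10.71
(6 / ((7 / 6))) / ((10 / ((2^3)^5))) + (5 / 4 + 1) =16854.36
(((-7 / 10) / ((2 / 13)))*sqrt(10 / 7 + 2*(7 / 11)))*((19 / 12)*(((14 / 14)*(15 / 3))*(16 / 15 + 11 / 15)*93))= -68913*sqrt(1001) / 220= -9910.50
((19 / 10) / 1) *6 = 57 / 5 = 11.40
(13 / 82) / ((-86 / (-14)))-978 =-3448337 / 3526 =-977.97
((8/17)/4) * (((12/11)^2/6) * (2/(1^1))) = 96/2057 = 0.05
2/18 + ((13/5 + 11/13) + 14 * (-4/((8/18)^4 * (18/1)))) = -2852071/37440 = -76.18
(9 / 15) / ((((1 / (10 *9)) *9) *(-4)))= -3 / 2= -1.50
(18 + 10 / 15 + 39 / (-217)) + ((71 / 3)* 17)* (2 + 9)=2893144 / 651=4444.15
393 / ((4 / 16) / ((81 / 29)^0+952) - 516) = -1498116 / 1966991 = -0.76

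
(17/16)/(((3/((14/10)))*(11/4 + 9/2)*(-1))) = -0.07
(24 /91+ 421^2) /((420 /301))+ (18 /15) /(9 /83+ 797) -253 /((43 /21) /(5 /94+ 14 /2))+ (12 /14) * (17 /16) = 5756119164464621 /45628319100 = 126152.34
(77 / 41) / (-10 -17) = -77 / 1107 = -0.07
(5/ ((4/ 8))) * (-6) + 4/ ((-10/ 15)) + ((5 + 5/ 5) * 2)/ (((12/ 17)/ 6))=36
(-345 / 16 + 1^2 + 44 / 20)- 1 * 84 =-8189 / 80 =-102.36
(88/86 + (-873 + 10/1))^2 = 743003.91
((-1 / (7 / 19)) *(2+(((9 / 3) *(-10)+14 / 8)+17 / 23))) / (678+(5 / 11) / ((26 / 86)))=6376799 / 62576836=0.10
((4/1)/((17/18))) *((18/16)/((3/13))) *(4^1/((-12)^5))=-13/39168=-0.00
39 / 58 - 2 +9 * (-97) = -50711 / 58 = -874.33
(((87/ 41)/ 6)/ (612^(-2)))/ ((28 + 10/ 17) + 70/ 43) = 496247391/ 113201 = 4383.77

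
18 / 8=9 / 4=2.25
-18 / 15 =-1.20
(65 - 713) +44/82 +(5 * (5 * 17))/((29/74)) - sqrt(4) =517238/1189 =435.02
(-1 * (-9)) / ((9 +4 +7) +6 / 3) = 9 / 22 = 0.41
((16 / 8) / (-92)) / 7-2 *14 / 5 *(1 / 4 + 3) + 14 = -6767 / 1610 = -4.20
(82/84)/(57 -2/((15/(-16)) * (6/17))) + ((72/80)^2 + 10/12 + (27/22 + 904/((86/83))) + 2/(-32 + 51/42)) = 1063082926405781/1214554595100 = 875.29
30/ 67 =0.45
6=6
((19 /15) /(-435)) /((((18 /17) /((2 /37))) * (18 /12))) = -646 /6518475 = -0.00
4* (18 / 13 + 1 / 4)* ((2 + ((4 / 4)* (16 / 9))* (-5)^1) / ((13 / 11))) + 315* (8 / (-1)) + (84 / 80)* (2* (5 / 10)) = -77785859 / 30420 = -2557.06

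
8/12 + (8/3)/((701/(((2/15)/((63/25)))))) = 265058/397467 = 0.67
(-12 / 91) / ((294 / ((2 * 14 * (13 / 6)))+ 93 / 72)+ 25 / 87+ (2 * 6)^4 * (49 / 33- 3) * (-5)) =-91872 / 109449084395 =-0.00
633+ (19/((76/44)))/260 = 164591/260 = 633.04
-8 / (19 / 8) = -64 / 19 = -3.37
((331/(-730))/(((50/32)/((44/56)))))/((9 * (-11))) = 1324/574875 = 0.00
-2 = -2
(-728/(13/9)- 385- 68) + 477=-480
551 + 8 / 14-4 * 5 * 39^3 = -8300799 / 7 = -1185828.43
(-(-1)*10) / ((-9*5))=-2 / 9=-0.22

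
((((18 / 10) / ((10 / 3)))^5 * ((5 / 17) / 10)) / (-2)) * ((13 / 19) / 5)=-186535791 / 2018750000000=-0.00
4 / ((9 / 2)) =8 / 9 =0.89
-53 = -53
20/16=5/4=1.25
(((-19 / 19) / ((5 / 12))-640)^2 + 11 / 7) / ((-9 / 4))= -96291844 / 525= -183413.04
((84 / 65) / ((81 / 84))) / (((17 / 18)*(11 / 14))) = 1.81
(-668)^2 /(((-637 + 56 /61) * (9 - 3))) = -13609832 /116403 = -116.92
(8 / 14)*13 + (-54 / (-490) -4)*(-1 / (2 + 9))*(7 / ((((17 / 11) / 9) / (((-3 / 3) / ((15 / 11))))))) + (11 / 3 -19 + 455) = 436.52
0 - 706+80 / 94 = -33142 / 47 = -705.15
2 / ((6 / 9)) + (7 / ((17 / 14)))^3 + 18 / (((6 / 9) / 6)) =1751837 / 4913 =356.57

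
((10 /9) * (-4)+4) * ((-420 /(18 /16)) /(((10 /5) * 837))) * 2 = 4480 /22599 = 0.20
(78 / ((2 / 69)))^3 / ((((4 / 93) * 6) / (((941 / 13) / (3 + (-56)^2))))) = 43726937145957 / 25112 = 1741276566.82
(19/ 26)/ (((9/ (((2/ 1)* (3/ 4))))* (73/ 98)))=931/ 5694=0.16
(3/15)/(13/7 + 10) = 7/415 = 0.02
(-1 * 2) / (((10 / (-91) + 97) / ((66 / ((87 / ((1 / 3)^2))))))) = -4004 / 2301237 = -0.00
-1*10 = -10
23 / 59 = 0.39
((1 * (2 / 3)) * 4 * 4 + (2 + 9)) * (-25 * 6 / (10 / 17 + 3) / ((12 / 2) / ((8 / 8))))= -27625 / 183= -150.96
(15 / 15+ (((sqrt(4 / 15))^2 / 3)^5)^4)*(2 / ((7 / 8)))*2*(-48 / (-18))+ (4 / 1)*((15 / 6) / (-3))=215656831301173091601271770386866906 / 24348351921100187761402130126953125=8.86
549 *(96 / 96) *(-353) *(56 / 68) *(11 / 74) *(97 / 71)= -1447469793 / 44659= -32411.60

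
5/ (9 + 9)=5/ 18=0.28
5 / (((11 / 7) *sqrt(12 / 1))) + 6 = 35 *sqrt(3) / 66 + 6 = 6.92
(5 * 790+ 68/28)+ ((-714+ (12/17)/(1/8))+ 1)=386164/119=3245.08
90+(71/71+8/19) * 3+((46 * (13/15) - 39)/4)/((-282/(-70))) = 3032101/32148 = 94.32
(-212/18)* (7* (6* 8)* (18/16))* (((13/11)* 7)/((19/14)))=-5671848/209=-27138.03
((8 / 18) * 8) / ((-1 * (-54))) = 16 / 243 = 0.07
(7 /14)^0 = 1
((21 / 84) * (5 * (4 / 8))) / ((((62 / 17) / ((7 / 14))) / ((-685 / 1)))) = -58.69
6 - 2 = 4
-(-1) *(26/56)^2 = 169/784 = 0.22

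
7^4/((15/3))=480.20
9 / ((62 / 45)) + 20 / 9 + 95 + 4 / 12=58081 / 558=104.09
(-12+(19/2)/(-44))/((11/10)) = -5375/484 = -11.11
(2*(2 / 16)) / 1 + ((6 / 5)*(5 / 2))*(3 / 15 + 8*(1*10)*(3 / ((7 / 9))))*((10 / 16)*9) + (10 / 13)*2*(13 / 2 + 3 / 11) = 41811269 / 8008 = 5221.19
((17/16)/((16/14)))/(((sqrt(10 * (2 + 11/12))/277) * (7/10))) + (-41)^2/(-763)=-1681/763 + 4709 * sqrt(42)/448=65.92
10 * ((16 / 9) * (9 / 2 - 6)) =-80 / 3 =-26.67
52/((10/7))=36.40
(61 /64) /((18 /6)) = 61 /192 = 0.32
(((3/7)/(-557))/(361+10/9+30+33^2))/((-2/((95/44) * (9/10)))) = 4617/9147365920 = 0.00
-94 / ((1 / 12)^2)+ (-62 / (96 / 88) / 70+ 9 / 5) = -13535.01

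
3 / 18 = 0.17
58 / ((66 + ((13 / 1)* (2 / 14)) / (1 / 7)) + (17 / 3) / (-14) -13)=84 / 95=0.88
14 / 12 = 7 / 6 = 1.17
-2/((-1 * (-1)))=-2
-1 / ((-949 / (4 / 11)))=4 / 10439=0.00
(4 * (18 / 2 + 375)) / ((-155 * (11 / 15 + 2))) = -4608 / 1271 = -3.63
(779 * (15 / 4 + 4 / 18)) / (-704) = -10127 / 2304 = -4.40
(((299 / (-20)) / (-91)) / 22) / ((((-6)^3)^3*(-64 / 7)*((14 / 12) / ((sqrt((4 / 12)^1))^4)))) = 23 / 2979773153280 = 0.00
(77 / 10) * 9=693 / 10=69.30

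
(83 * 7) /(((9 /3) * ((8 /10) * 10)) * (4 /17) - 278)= -9877 /4630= -2.13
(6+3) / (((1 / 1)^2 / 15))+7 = 142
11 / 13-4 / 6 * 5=-97 / 39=-2.49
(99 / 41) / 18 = 0.13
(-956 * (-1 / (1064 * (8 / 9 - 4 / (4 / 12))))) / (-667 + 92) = 2151 / 15295000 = 0.00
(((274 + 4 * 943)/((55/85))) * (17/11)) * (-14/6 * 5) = -40925290/363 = -112741.85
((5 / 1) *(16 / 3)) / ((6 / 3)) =40 / 3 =13.33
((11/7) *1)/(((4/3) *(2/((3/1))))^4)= 72171/28672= 2.52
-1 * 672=-672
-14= -14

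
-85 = -85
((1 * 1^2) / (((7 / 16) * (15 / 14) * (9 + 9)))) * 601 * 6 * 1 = 19232 / 45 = 427.38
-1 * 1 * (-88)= 88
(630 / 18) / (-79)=-35 / 79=-0.44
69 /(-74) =-69 /74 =-0.93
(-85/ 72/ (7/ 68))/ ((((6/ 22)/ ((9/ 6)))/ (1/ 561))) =-85/ 756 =-0.11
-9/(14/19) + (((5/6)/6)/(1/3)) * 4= -443/42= -10.55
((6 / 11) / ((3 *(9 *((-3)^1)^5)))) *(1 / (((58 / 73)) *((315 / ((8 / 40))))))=-73 / 1098803475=-0.00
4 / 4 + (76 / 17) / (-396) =1664 / 1683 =0.99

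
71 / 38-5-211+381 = 6341 / 38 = 166.87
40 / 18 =20 / 9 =2.22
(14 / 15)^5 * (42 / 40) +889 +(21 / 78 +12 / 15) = 29313311617 / 32906250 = 890.81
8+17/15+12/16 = 593/60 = 9.88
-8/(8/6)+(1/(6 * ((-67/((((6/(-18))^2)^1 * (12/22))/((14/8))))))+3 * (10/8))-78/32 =-3482389/742896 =-4.69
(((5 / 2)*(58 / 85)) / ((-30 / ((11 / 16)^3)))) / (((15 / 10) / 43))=-1659757 / 3133440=-0.53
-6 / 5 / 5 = -6 / 25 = -0.24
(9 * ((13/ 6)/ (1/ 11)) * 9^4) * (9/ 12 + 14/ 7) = 30961359/ 8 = 3870169.88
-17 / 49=-0.35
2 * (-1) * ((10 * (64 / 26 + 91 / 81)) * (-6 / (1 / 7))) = 1057000 / 351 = 3011.40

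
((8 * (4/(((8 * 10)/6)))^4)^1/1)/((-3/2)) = -27/625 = -0.04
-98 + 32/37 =-3594/37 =-97.14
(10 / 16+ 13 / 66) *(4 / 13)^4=6944 / 942513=0.01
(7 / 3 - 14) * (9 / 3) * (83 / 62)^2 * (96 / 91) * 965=-797746200 / 12493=-63855.46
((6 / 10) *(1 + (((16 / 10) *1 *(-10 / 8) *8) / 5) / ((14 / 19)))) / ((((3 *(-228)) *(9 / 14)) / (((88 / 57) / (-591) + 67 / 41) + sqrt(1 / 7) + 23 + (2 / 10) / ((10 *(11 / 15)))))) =13 *sqrt(7) / 19950 + 48702840173 / 432995854500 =0.11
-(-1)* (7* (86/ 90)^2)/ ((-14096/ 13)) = -168259/ 28544400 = -0.01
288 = 288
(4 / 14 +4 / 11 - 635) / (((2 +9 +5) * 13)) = -3.05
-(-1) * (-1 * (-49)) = 49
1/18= 0.06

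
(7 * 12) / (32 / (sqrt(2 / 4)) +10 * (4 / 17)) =-1785 / 18446 +12138 * sqrt(2) / 9223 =1.76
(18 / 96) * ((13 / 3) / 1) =0.81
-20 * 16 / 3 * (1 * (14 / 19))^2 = -62720 / 1083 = -57.91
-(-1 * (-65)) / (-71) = 65 / 71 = 0.92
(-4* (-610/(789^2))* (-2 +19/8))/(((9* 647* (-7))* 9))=-305/76123735443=-0.00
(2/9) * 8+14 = 15.78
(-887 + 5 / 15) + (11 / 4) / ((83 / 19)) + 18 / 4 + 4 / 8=-877513 / 996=-881.04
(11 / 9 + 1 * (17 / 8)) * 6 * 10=1205 / 6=200.83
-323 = -323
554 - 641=-87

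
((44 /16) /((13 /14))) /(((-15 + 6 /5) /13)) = -385 /138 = -2.79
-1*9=-9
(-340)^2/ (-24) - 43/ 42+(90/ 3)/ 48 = -4817.07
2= 2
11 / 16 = 0.69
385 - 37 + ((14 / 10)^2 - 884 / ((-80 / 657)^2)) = -94834493 / 1600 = -59271.56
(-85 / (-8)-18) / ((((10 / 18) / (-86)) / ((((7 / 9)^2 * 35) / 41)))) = 870191 / 1476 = 589.56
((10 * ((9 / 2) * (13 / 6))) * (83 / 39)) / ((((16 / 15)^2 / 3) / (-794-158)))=-33334875 / 64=-520857.42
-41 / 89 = -0.46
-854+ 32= -822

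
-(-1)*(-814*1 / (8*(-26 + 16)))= 407 / 40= 10.18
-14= -14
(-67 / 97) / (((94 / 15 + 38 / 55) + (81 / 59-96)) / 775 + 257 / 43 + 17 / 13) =-282568840125 / 2933728836751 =-0.10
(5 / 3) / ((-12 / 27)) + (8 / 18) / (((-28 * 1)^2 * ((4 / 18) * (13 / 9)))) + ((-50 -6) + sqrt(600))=-304477 / 5096 + 10 * sqrt(6)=-35.25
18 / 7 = 2.57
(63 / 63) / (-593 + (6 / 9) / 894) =-0.00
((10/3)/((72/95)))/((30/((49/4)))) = 4655/2592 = 1.80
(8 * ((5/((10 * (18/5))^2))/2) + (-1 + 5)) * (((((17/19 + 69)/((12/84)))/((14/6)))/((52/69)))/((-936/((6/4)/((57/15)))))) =-12418045/26355888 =-0.47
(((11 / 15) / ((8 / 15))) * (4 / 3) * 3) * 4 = 22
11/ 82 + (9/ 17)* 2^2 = 2.25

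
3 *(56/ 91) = 24/ 13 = 1.85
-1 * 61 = -61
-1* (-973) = 973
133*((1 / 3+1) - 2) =-266 / 3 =-88.67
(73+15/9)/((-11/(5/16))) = -70/33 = -2.12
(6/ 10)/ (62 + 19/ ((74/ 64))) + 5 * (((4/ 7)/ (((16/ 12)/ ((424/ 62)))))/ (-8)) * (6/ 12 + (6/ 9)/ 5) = -7257611/ 6297340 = -1.15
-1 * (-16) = 16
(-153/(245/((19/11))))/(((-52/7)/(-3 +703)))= 14535/143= 101.64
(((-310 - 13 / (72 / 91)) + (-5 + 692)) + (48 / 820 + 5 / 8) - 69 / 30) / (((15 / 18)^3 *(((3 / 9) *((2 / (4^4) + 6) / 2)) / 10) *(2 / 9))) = 109862355456 / 3941125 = 27875.89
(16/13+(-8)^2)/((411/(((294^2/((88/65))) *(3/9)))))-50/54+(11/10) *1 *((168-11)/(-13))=17791153547/5289570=3363.44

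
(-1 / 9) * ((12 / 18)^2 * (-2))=8 / 81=0.10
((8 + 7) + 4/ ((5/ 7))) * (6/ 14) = 309/ 35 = 8.83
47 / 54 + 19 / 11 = 1543 / 594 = 2.60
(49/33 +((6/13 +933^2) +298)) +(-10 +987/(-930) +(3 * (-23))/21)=810630197803/930930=870774.60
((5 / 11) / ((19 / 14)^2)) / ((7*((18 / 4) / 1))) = 280 / 35739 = 0.01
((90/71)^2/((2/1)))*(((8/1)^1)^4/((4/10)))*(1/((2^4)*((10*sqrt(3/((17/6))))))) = 43200*sqrt(34)/5041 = 49.97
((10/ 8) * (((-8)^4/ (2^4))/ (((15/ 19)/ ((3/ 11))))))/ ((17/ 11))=1216/ 17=71.53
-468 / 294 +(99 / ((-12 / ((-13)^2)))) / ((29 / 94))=-12848355 / 2842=-4520.88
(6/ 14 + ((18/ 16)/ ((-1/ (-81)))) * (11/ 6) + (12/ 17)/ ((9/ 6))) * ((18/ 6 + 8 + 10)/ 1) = 959397/ 272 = 3527.19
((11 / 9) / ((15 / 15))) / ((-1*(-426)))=11 / 3834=0.00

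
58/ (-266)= -29/ 133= -0.22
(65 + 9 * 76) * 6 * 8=35952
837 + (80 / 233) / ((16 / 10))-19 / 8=834.84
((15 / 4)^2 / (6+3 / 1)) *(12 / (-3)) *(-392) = 2450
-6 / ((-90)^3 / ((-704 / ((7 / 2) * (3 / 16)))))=-5632 / 637875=-0.01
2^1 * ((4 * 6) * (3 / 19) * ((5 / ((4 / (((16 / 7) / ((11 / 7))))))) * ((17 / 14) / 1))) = 24480 / 1463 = 16.73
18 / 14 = 9 / 7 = 1.29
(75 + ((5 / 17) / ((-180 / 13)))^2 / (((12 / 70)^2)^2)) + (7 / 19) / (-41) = 28554183145907 / 378133629696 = 75.51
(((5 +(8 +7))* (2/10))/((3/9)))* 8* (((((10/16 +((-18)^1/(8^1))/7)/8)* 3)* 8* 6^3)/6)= 22032/7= 3147.43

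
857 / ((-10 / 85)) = -14569 / 2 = -7284.50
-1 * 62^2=-3844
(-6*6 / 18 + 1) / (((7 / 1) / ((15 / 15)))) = -0.14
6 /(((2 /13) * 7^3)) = 39 /343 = 0.11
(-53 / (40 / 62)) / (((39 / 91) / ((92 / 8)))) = -264523 / 120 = -2204.36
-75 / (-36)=25 / 12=2.08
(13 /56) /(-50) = -13 /2800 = -0.00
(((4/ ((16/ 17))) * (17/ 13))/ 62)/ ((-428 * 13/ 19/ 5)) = -27455/ 17938336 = -0.00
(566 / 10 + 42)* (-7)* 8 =-27608 / 5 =-5521.60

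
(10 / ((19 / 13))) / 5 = 26 / 19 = 1.37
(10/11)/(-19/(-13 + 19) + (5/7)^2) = -2940/8591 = -0.34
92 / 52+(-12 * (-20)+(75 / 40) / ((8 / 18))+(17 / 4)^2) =109845 / 416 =264.05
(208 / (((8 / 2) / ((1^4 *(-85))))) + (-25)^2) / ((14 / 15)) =-56925 / 14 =-4066.07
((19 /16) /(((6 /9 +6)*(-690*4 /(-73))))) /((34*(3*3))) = 1387 /90086400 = 0.00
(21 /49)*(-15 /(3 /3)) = -45 /7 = -6.43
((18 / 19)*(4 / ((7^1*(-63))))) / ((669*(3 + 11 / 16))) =-128 / 36747501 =-0.00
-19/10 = -1.90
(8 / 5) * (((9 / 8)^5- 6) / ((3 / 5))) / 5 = -45853 / 20480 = -2.24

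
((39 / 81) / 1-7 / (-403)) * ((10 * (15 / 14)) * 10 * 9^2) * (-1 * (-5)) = 61065000 / 2821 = 21646.58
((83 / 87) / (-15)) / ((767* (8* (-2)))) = 83 / 16014960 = 0.00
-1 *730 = -730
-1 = -1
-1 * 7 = -7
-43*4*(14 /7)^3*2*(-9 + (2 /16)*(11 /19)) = 466808 /19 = 24568.84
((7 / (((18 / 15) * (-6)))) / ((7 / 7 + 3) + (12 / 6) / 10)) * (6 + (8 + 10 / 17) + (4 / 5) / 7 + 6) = -10265 / 2142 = -4.79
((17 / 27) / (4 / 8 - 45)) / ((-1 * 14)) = 17 / 16821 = 0.00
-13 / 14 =-0.93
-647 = -647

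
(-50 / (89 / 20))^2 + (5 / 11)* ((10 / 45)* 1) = 99079210 / 784179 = 126.35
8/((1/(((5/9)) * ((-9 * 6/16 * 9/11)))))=-135/11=-12.27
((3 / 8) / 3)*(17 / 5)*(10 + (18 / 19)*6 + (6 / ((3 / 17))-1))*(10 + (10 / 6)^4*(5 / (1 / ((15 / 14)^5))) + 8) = 122584888515 / 81749248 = 1499.52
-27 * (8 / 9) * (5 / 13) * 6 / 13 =-720 / 169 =-4.26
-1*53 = -53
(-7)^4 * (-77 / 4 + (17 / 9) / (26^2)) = -70289275 / 1521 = -46212.54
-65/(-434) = 65/434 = 0.15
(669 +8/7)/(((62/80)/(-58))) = -10883120/217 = -50152.63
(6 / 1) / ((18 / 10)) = 10 / 3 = 3.33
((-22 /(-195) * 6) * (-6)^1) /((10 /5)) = -132 /65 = -2.03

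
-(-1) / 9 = 1 / 9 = 0.11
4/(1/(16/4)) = 16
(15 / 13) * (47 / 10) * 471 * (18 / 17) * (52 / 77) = 2390796 / 1309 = 1826.43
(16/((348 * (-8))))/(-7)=1/1218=0.00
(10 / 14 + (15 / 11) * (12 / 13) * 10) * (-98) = -186410 / 143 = -1303.57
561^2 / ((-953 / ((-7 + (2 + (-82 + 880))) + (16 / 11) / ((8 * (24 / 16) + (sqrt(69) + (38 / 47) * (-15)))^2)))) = -643950362566161057 / 2458865819825- 63370236864 * sqrt(69) / 2458865819825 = -261889.40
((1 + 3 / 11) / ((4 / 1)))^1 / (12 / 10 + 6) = 35 / 792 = 0.04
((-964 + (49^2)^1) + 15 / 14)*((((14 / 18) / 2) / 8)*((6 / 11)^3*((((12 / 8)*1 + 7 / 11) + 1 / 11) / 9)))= 328839 / 117128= 2.81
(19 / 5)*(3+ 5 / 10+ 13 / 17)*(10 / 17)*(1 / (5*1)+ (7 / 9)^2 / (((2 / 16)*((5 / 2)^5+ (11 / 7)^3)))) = 61593417637 / 26088558003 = 2.36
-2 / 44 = -1 / 22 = -0.05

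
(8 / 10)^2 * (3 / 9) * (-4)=-64 / 75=-0.85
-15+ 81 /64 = -879 /64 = -13.73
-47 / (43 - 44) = 47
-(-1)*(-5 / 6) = -5 / 6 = -0.83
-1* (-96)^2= -9216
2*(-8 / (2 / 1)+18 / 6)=-2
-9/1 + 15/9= -22/3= -7.33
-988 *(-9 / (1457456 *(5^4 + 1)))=171 / 17545528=0.00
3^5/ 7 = 34.71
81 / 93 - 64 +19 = -1368 / 31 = -44.13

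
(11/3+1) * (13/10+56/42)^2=43687/1350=32.36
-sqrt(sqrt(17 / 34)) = -2^(3 / 4) / 2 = -0.84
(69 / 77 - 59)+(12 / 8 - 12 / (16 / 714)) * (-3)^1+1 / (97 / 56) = 11535672 / 7469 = 1544.47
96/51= 32/17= 1.88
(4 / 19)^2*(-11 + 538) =8432 / 361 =23.36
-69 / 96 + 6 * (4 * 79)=60649 / 32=1895.28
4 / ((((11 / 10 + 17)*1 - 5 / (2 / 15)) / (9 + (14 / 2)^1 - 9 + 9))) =-320 / 97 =-3.30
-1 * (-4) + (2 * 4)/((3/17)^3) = 39412/27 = 1459.70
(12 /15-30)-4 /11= -1626 /55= -29.56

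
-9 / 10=-0.90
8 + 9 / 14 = 121 / 14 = 8.64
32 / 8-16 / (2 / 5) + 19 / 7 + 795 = 5332 / 7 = 761.71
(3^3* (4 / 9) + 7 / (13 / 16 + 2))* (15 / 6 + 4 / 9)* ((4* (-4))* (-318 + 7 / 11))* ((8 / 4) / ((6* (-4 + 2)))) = -36104.75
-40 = -40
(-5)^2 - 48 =-23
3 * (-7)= -21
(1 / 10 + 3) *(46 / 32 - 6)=-2263 / 160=-14.14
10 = 10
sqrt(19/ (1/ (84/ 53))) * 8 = 16 * sqrt(21147)/ 53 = 43.90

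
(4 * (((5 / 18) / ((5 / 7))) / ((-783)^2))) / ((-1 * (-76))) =7 / 209676438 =0.00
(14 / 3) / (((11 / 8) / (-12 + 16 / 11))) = -35.79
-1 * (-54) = 54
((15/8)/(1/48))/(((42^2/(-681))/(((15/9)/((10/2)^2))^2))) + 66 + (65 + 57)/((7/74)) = 1992673/1470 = 1355.56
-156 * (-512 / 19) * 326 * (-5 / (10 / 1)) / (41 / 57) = -39057408 / 41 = -952619.71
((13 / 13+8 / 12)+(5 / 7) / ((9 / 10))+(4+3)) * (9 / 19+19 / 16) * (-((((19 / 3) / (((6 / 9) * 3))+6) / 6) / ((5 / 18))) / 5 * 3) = -165539 / 3192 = -51.86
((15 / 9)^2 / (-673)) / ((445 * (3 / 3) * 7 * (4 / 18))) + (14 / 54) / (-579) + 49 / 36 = 35674197385 / 26218354428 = 1.36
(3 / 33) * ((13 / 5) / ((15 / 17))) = 221 / 825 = 0.27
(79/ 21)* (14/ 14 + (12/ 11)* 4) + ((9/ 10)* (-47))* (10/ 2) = -88391/ 462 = -191.32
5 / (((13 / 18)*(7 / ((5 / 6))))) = 0.82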